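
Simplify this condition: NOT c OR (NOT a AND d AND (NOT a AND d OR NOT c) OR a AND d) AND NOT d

NOT c

NOT c OR (NOT a AND d AND (NOT a AND d OR NOT c) OR a AND d) AND NOT d
= NOT c OR (NOT a AND d OR a AND d) AND NOT d
= NOT c OR d AND NOT d
= NOT c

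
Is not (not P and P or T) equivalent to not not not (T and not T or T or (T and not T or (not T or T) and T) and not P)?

Yes

E1: not (not P and P or T)
    = not T   [complement / identity]
E2: not not not (T and not T or T or (T and not T or (not T or T) and T) and not P)
    = not not not (T and not T or T or (T and not T or T) and not P)   [complement / identity]
    = not not not (T and not T or T)   [absorption]
    = not not not T   [complement / identity]
    = not T   [double negation]
Both reduce to not T, so they are equivalent.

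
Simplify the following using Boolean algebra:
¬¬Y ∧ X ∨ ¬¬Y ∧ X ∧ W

¬¬Y ∧ X ∨ ¬¬Y ∧ X ∧ W
= ¬¬Y ∧ X
= Y ∧ X

Y ∧ X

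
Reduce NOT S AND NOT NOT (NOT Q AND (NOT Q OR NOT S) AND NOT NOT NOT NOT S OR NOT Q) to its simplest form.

NOT S AND NOT NOT (NOT Q AND (NOT Q OR NOT S) AND NOT NOT NOT NOT S OR NOT Q)
= NOT S AND NOT NOT (NOT Q AND NOT NOT NOT NOT S OR NOT Q)   — absorption
= NOT S AND NOT NOT (NOT Q AND NOT NOT S OR NOT Q)   — double negation
= NOT S AND NOT NOT (NOT Q AND S OR NOT Q)   — double negation
= NOT S AND NOT NOT NOT Q   — absorption
= NOT S AND NOT Q   — double negation

NOT S AND NOT Q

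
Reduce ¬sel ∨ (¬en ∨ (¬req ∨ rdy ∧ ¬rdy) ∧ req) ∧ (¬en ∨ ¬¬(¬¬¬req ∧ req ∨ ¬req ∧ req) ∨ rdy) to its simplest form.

¬sel ∨ (¬en ∨ (¬req ∨ rdy ∧ ¬rdy) ∧ req) ∧ (¬en ∨ ¬¬(¬¬¬req ∧ req ∨ ¬req ∧ req) ∨ rdy)
= ¬sel ∨ (¬en ∨ (¬req ∨ rdy ∧ ¬rdy) ∧ req) ∧ (¬en ∨ ¬¬(¬req ∧ req ∨ ¬req ∧ req) ∨ rdy)
= ¬sel ∨ (¬en ∨ (¬req ∨ rdy ∧ ¬rdy) ∧ req) ∧ (¬en ∨ ¬req ∧ req ∨ ¬req ∧ req ∨ rdy)
= ¬sel ∨ (¬en ∨ (¬req ∨ rdy ∧ ¬rdy) ∧ req) ∧ (¬en ∨ ¬req ∧ req ∨ rdy)
= ¬sel ∨ (¬en ∨ ¬req ∧ req) ∧ (¬en ∨ ¬req ∧ req ∨ rdy)
= ¬sel ∨ ¬en ∨ ¬req ∧ req
= ¬sel ∨ ¬en

¬sel ∨ ¬en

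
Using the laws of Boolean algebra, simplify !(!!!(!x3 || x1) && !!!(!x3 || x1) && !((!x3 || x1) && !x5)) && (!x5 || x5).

!(!!!(!x3 || x1) && !!!(!x3 || x1) && !((!x3 || x1) && !x5)) && (!x5 || x5)
= !(!!!(!x3 || x1) && !((!x3 || x1) && !x5)) && (!x5 || x5)   (idempotence)
= (!!(!x3 || x1) || (!x3 || x1) && !x5) && (!x5 || x5)   (De Morgan)
= !!(!x3 || x1) || (!x3 || x1) && !x5   (complement / identity)
= !x3 || x1 || (!x3 || x1) && !x5   (double negation)
= !x3 || x1   (absorption)

!x3 || x1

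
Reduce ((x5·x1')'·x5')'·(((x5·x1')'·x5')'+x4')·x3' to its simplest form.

((x5·x1')'·x5')'·(((x5·x1')'·x5')'+x4')·x3'
= ((x5·x1')'·x5')'·x3'   (absorption)
= (x5·x1'+x5)·x3'   (De Morgan)
= x5·x3'   (absorption)

x5·x3'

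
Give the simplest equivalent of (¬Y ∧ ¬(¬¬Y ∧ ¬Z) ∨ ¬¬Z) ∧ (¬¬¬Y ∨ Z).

¬Y ∨ Z

(¬Y ∧ ¬(¬¬Y ∧ ¬Z) ∨ ¬¬Z) ∧ (¬¬¬Y ∨ Z)
= (¬Y ∧ ¬(¬¬Y ∧ ¬Z) ∨ ¬¬Z) ∧ (¬Y ∨ Z)   — double negation
= (¬Y ∧ (¬Y ∨ Z) ∨ ¬¬Z) ∧ (¬Y ∨ Z)   — De Morgan
= (¬Y ∧ (¬Y ∨ Z) ∨ Z) ∧ (¬Y ∨ Z)   — double negation
= (¬Y ∨ Z) ∧ (¬Y ∨ Z)   — absorption
= ¬Y ∨ Z   — idempotence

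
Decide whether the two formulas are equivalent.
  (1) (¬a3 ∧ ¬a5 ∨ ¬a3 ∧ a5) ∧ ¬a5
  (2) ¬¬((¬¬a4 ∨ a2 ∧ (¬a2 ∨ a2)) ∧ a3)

E1: (¬a3 ∧ ¬a5 ∨ ¬a3 ∧ a5) ∧ ¬a5
    = ¬a3 ∧ ¬a5   [distribution]
E2: ¬¬((¬¬a4 ∨ a2 ∧ (¬a2 ∨ a2)) ∧ a3)
    = ¬¬((a4 ∨ a2 ∧ (¬a2 ∨ a2)) ∧ a3)   [double negation]
    = ¬¬((a4 ∨ a2) ∧ a3)   [complement / identity]
    = (a4 ∨ a2) ∧ a3   [double negation]
These differ: at a2=1, a3=0, a4=1, a5=0, E1 = 1 but E2 = 0.

No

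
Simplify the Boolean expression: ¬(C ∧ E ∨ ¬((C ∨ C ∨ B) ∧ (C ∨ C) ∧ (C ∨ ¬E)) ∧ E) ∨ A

¬(C ∧ E ∨ ¬((C ∨ C ∨ B) ∧ (C ∨ C) ∧ (C ∨ ¬E)) ∧ E) ∨ A
= ¬(C ∧ E ∨ ¬((C ∨ C) ∧ (C ∨ ¬E)) ∧ E) ∨ A
= ¬(C ∧ E ∨ ¬(C ∧ (C ∨ ¬E)) ∧ E) ∨ A
= ¬(C ∧ E ∨ ¬C ∧ E) ∨ A
= ¬E ∨ A

¬E ∨ A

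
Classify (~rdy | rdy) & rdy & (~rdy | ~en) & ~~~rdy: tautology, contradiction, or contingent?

contradiction

(~rdy | rdy) & rdy & (~rdy | ~en) & ~~~rdy
= (~rdy | rdy) & rdy & (~rdy | ~en) & ~rdy   [double negation]
= (~rdy | rdy) & rdy & ~rdy   [absorption]
= rdy & ~rdy   [complement / identity]
= 0   [complement]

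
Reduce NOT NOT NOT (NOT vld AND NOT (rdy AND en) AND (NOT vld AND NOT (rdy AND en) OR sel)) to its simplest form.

vld OR rdy AND en

NOT NOT NOT (NOT vld AND NOT (rdy AND en) AND (NOT vld AND NOT (rdy AND en) OR sel))
= NOT NOT NOT (NOT vld AND NOT (rdy AND en))   — absorption
= NOT (NOT vld AND NOT (rdy AND en))   — double negation
= vld OR rdy AND en   — De Morgan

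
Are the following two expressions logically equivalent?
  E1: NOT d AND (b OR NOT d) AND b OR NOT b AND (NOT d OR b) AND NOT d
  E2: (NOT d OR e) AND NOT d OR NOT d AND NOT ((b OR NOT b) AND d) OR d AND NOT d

Yes

E1: NOT d AND (b OR NOT d) AND b OR NOT b AND (NOT d OR b) AND NOT d
    = NOT d AND b OR NOT b AND (NOT d OR b) AND NOT d   — absorption
    = NOT d AND b OR NOT b AND NOT d   — absorption
    = NOT d   — distribution
E2: (NOT d OR e) AND NOT d OR NOT d AND NOT ((b OR NOT b) AND d) OR d AND NOT d
    = NOT d OR NOT d AND NOT ((b OR NOT b) AND d) OR d AND NOT d   — absorption
    = NOT d OR NOT d AND NOT d OR d AND NOT d   — complement / identity
    = NOT d OR NOT d   — distribution
    = NOT d   — idempotence
Both reduce to NOT d, so they are equivalent.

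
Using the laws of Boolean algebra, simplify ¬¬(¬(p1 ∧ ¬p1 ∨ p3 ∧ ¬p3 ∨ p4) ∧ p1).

¬p4 ∧ p1

¬¬(¬(p1 ∧ ¬p1 ∨ p3 ∧ ¬p3 ∨ p4) ∧ p1)
= ¬¬(¬(p1 ∧ ¬p1 ∨ p4) ∧ p1)
= ¬(p1 ∧ ¬p1 ∨ p4) ∧ p1
= ¬p4 ∧ p1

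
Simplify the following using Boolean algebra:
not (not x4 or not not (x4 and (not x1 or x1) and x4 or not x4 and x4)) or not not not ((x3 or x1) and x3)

not x3

not (not x4 or not not (x4 and (not x1 or x1) and x4 or not x4 and x4)) or not not not ((x3 or x1) and x3)
= not (not x4 or not not (x4 and x4 or not x4 and x4)) or not not not ((x3 or x1) and x3)   [complement / identity]
= not (not x4 or not not (x4 and x4 or not x4 and x4)) or not not not x3   [absorption]
= not (not x4 or not not x4) or not not not x3   [distribution]
= not (not x4 or not not x4) or not x3   [double negation]
= x4 and not x4 or not x3   [De Morgan]
= not x3   [complement / identity]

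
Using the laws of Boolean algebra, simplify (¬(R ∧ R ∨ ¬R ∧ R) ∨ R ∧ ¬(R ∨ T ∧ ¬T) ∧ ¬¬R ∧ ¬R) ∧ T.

¬R ∧ T

(¬(R ∧ R ∨ ¬R ∧ R) ∨ R ∧ ¬(R ∨ T ∧ ¬T) ∧ ¬¬R ∧ ¬R) ∧ T
= (¬(R ∧ R ∨ ¬R ∧ R) ∨ R ∧ ¬R ∧ ¬¬R ∧ ¬R) ∧ T   (complement / identity)
= (¬(R ∧ R ∨ ¬R ∧ R) ∨ R ∧ ¬R ∧ R ∧ ¬R) ∧ T   (double negation)
= (¬R ∨ R ∧ ¬R ∧ R ∧ ¬R) ∧ T   (distribution)
= (¬R ∨ R ∧ ¬R) ∧ T   (idempotence)
= ¬R ∧ T   (complement / identity)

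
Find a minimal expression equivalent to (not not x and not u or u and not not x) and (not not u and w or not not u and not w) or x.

x

(not not x and not u or u and not not x) and (not not u and w or not not u and not w) or x
= not not x and (not not u and w or not not u and not w) or x   [distribution]
= not not x and not not u or x   [distribution]
= x and not not u or x   [double negation]
= x and u or x   [double negation]
= x   [absorption]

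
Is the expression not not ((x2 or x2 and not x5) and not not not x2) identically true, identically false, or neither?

not not ((x2 or x2 and not x5) and not not not x2)
= not not ((x2 or x2 and not x5) and not x2)   (double negation)
= (x2 or x2 and not x5) and not x2   (double negation)
= x2 and not x2   (absorption)
= False   (complement)

identically false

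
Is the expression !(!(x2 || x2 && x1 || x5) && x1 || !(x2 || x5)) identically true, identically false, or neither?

!(!(x2 || x2 && x1 || x5) && x1 || !(x2 || x5))
= !(!(x2 || x5) && x1 || !(x2 || x5))   [absorption]
= !!(x2 || x5)   [absorption]
= x2 || x5   [double negation]
This depends on x2, x5, so it is not a constant.

neither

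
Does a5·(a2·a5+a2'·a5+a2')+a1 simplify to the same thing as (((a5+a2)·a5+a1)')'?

Yes

E1: a5·(a2·a5+a2'·a5+a2')+a1
    = a5·(a5+a2')+a1
    = a5+a1
E2: (((a5+a2)·a5+a1)')'
    = (a5+a2)·a5+a1
    = a5+a1
Both reduce to a5+a1, so they are equivalent.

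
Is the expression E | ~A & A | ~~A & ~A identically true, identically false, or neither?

neither

E | ~A & A | ~~A & ~A
= E | ~~A & ~A   (complement / identity)
= E | A & ~A   (double negation)
= E   (complement / identity)
This depends on E, so it is not a constant.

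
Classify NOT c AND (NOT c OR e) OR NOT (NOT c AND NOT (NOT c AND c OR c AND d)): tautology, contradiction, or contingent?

tautology

NOT c AND (NOT c OR e) OR NOT (NOT c AND NOT (NOT c AND c OR c AND d))
= NOT c OR NOT (NOT c AND NOT (NOT c AND c OR c AND d))   [absorption]
= NOT c OR c OR NOT c AND c OR c AND d   [De Morgan]
= NOT c OR c OR c AND d   [complement / identity]
= NOT c OR c   [absorption]
= TRUE   [complement]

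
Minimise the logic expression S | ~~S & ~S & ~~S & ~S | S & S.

S

S | ~~S & ~S & ~~S & ~S | S & S
= S | ~~S & ~S | S & S   [idempotence]
= S | S & ~S | S & S   [double negation]
= S | S   [distribution]
= S   [idempotence]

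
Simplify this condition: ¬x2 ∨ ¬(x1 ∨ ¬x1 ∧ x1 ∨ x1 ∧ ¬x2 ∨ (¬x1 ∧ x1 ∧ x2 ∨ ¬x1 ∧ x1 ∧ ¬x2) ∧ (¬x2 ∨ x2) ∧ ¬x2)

¬x2 ∨ ¬(x1 ∨ ¬x1 ∧ x1 ∨ x1 ∧ ¬x2 ∨ (¬x1 ∧ x1 ∧ x2 ∨ ¬x1 ∧ x1 ∧ ¬x2) ∧ (¬x2 ∨ x2) ∧ ¬x2)
= ¬x2 ∨ ¬(x1 ∨ ¬x1 ∧ x1 ∨ x1 ∧ ¬x2 ∨ (¬x1 ∧ x1 ∧ x2 ∨ ¬x1 ∧ x1 ∧ ¬x2) ∧ ¬x2)   [complement / identity]
= ¬x2 ∨ ¬(x1 ∨ ¬x1 ∧ x1 ∨ x1 ∧ ¬x2 ∨ ¬x1 ∧ x1 ∧ ¬x2)   [distribution]
= ¬x2 ∨ ¬(x1 ∨ ¬x1 ∧ x1 ∨ (x1 ∨ ¬x1 ∧ x1) ∧ ¬x2)   [distribution]
= ¬x2 ∨ ¬(x1 ∨ ¬x1 ∧ x1)   [absorption]
= ¬x2 ∨ ¬x1   [complement / identity]

¬x2 ∨ ¬x1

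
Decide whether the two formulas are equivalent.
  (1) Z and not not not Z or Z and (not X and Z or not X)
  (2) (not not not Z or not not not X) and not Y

E1: Z and not not not Z or Z and (not X and Z or not X)
    = Z and not not not Z or Z and not X   [absorption]
    = Z and not Z or Z and not X   [double negation]
    = Z and not X   [complement / identity]
E2: (not not not Z or not not not X) and not Y
    = (not Z or not not not X) and not Y   [double negation]
    = (not Z or not X) and not Y   [double negation]
These differ: at X=0, Y=0, Z=0, E1 = 0 but E2 = 1.

No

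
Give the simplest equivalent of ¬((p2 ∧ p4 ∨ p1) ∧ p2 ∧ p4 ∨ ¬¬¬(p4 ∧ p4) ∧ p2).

¬((p2 ∧ p4 ∨ p1) ∧ p2 ∧ p4 ∨ ¬¬¬(p4 ∧ p4) ∧ p2)
= ¬(p2 ∧ p4 ∨ ¬¬¬(p4 ∧ p4) ∧ p2)
= ¬(p2 ∧ p4 ∨ ¬¬¬p4 ∧ p2)
= ¬(p2 ∧ p4 ∨ ¬p4 ∧ p2)
= ¬p2

¬p2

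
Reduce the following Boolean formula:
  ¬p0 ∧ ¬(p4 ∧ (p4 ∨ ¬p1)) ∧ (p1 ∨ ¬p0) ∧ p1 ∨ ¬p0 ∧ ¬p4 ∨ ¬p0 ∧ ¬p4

¬p0 ∧ ¬p4

¬p0 ∧ ¬(p4 ∧ (p4 ∨ ¬p1)) ∧ (p1 ∨ ¬p0) ∧ p1 ∨ ¬p0 ∧ ¬p4 ∨ ¬p0 ∧ ¬p4
= ¬p0 ∧ ¬(p4 ∧ (p4 ∨ ¬p1)) ∧ p1 ∨ ¬p0 ∧ ¬p4 ∨ ¬p0 ∧ ¬p4
= ¬p0 ∧ ¬(p4 ∧ (p4 ∨ ¬p1)) ∧ p1 ∨ ¬p0 ∧ ¬p4
= ¬p0 ∧ ¬p4 ∧ p1 ∨ ¬p0 ∧ ¬p4
= ¬p0 ∧ ¬p4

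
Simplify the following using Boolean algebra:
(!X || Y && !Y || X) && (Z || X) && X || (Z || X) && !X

Z || X

(!X || Y && !Y || X) && (Z || X) && X || (Z || X) && !X
= (!X || X) && (Z || X) && X || (Z || X) && !X
= (Z || X) && X || (Z || X) && !X
= Z || X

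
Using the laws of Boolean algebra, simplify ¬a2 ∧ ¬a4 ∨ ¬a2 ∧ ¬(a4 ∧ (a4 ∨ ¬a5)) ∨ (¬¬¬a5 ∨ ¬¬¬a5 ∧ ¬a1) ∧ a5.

¬a2 ∧ ¬a4 ∨ ¬a2 ∧ ¬(a4 ∧ (a4 ∨ ¬a5)) ∨ (¬¬¬a5 ∨ ¬¬¬a5 ∧ ¬a1) ∧ a5
= ¬a2 ∧ ¬a4 ∨ ¬a2 ∧ ¬(a4 ∧ (a4 ∨ ¬a5)) ∨ (¬a5 ∨ ¬¬¬a5 ∧ ¬a1) ∧ a5   — double negation
= ¬a2 ∧ ¬a4 ∨ ¬a2 ∧ ¬a4 ∨ (¬a5 ∨ ¬¬¬a5 ∧ ¬a1) ∧ a5   — absorption
= ¬a2 ∧ ¬a4 ∨ (¬a5 ∨ ¬¬¬a5 ∧ ¬a1) ∧ a5   — idempotence
= ¬a2 ∧ ¬a4 ∨ (¬a5 ∨ ¬a5 ∧ ¬a1) ∧ a5   — double negation
= ¬a2 ∧ ¬a4 ∨ ¬a5 ∧ a5   — absorption
= ¬a2 ∧ ¬a4   — complement / identity

¬a2 ∧ ¬a4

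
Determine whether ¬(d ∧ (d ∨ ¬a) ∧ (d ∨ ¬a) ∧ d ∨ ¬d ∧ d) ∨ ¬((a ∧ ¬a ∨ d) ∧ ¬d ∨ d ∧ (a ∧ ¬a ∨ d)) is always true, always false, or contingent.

contingent

¬(d ∧ (d ∨ ¬a) ∧ (d ∨ ¬a) ∧ d ∨ ¬d ∧ d) ∨ ¬((a ∧ ¬a ∨ d) ∧ ¬d ∨ d ∧ (a ∧ ¬a ∨ d))
= ¬(d ∧ (d ∨ ¬a) ∧ (d ∨ ¬a) ∧ d ∨ ¬d ∧ d) ∨ ¬(a ∧ ¬a ∨ d)   (distribution)
= ¬(d ∧ (d ∨ ¬a) ∧ d ∨ ¬d ∧ d) ∨ ¬(a ∧ ¬a ∨ d)   (absorption)
= ¬(d ∧ d ∨ ¬d ∧ d) ∨ ¬(a ∧ ¬a ∨ d)   (absorption)
= ¬d ∨ ¬(a ∧ ¬a ∨ d)   (distribution)
= ¬d ∨ ¬d   (complement / identity)
= ¬d   (idempotence)
This depends on d, so it is not a constant.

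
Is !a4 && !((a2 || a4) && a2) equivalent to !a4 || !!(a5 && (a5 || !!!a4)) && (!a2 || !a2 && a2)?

No

E1: !a4 && !((a2 || a4) && a2)
    = !a4 && !a2   (absorption)
E2: !a4 || !!(a5 && (a5 || !!!a4)) && (!a2 || !a2 && a2)
    = !a4 || !!(a5 && (a5 || !a4)) && (!a2 || !a2 && a2)   (double negation)
    = !a4 || !!a5 && (!a2 || !a2 && a2)   (absorption)
    = !a4 || !!a5 && !a2   (complement / identity)
    = !a4 || a5 && !a2   (double negation)
These differ: at a2=0, a4=1, a5=1, E1 = 0 but E2 = 1.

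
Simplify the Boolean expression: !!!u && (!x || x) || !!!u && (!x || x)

!u

!!!u && (!x || x) || !!!u && (!x || x)
= !!!u && (!x || x)   — idempotence
= !!!u   — complement / identity
= !u   — double negation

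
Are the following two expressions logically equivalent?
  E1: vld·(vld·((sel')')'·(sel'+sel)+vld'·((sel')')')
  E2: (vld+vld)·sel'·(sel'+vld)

E1: vld·(vld·((sel')')'·(sel'+sel)+vld'·((sel')')')
    = vld·(vld·((sel')')'+vld'·((sel')')')
    = vld·((sel')')'
    = vld·sel'
E2: (vld+vld)·sel'·(sel'+vld)
    = (vld+vld)·sel'
    = vld·sel'
Both reduce to vld·sel', so they are equivalent.

Yes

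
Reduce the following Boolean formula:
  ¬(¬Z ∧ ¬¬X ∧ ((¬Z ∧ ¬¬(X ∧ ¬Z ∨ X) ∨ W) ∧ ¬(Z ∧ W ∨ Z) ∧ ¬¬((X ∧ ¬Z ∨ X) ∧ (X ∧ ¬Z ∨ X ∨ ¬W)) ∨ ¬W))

¬(¬Z ∧ ¬¬X ∧ ((¬Z ∧ ¬¬(X ∧ ¬Z ∨ X) ∨ W) ∧ ¬(Z ∧ W ∨ Z) ∧ ¬¬((X ∧ ¬Z ∨ X) ∧ (X ∧ ¬Z ∨ X ∨ ¬W)) ∨ ¬W))
= ¬(¬Z ∧ ¬¬X ∧ ((¬Z ∧ ¬¬(X ∧ ¬Z ∨ X) ∨ W) ∧ ¬(Z ∧ W ∨ Z) ∧ ¬¬(X ∧ ¬Z ∨ X) ∨ ¬W))   [absorption]
= ¬(¬Z ∧ ¬¬X ∧ ((¬Z ∧ ¬¬(X ∧ ¬Z ∨ X) ∨ W) ∧ ¬Z ∧ ¬¬(X ∧ ¬Z ∨ X) ∨ ¬W))   [absorption]
= ¬(¬Z ∧ ¬¬X ∧ (¬Z ∧ ¬¬(X ∧ ¬Z ∨ X) ∨ ¬W))   [absorption]
= ¬(¬Z ∧ ¬¬X ∧ (¬Z ∧ ¬¬X ∨ ¬W))   [absorption]
= ¬(¬Z ∧ ¬¬X)   [absorption]
= Z ∨ ¬X   [De Morgan]

Z ∨ ¬X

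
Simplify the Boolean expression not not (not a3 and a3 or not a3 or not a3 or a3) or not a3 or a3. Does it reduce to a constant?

True

not not (not a3 and a3 or not a3 or not a3 or a3) or not a3 or a3
= not not (not a3 and a3 or not a3 or a3) or not a3 or a3   (idempotence)
= not a3 and a3 or not a3 or a3 or not a3 or a3   (double negation)
= not a3 or a3 or not a3 or a3   (complement / identity)
= not a3 or a3   (idempotence)
= True   (complement)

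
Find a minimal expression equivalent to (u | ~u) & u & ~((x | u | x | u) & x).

(u | ~u) & u & ~((x | u | x | u) & x)
= (u | ~u) & u & ~((x | u) & x)   (idempotence)
= u & ~((x | u) & x)   (complement / identity)
= u & ~x   (absorption)

u & ~x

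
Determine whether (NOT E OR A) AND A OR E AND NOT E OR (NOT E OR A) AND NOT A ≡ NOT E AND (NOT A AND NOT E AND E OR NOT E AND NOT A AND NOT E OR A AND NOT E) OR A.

Yes

E1: (NOT E OR A) AND A OR E AND NOT E OR (NOT E OR A) AND NOT A
    = (NOT E OR A) AND A OR (NOT E OR A) AND NOT A   [complement / identity]
    = NOT E OR A   [distribution]
E2: NOT E AND (NOT A AND NOT E AND E OR NOT E AND NOT A AND NOT E OR A AND NOT E) OR A
    = NOT E AND (NOT A AND NOT E OR A AND NOT E) OR A   [distribution]
    = NOT E AND NOT E OR A   [distribution]
    = NOT E OR A   [idempotence]
Both reduce to NOT E OR A, so they are equivalent.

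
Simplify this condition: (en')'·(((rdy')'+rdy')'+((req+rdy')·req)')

en·req'

(en')'·(((rdy')'+rdy')'+((req+rdy')·req)')
= en·(((rdy')'+rdy')'+((req+rdy')·req)')   — double negation
= en·(rdy'·rdy+((req+rdy')·req)')   — De Morgan
= en·((req+rdy')·req)'   — complement / identity
= en·req'   — absorption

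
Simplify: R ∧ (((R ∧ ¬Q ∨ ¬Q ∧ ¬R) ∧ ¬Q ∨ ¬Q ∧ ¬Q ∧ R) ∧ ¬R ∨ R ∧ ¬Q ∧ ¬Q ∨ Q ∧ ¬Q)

R ∧ ¬Q

R ∧ (((R ∧ ¬Q ∨ ¬Q ∧ ¬R) ∧ ¬Q ∨ ¬Q ∧ ¬Q ∧ R) ∧ ¬R ∨ R ∧ ¬Q ∧ ¬Q ∨ Q ∧ ¬Q)
= R ∧ ((¬Q ∧ ¬Q ∨ ¬Q ∧ ¬Q ∧ R) ∧ ¬R ∨ R ∧ ¬Q ∧ ¬Q ∨ Q ∧ ¬Q)
= R ∧ (¬Q ∧ ¬Q ∧ ¬R ∨ R ∧ ¬Q ∧ ¬Q ∨ Q ∧ ¬Q)
= R ∧ (¬Q ∧ ¬Q ∨ Q ∧ ¬Q)
= R ∧ ¬Q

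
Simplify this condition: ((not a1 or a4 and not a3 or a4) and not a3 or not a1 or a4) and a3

(not a1 or a4) and a3

((not a1 or a4 and not a3 or a4) and not a3 or not a1 or a4) and a3
= ((not a1 or a4) and not a3 or not a1 or a4) and a3   — absorption
= (not a1 or a4) and a3   — absorption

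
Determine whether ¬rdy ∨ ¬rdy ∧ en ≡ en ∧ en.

No

E1: ¬rdy ∨ ¬rdy ∧ en
    = ¬rdy   — absorption
E2: en ∧ en
    = en   — idempotence
These differ: at en=0, rdy=0, E1 = 1 but E2 = 0.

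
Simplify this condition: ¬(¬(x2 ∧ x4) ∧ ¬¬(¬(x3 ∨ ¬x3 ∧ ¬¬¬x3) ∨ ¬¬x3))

¬(¬(x2 ∧ x4) ∧ ¬¬(¬(x3 ∨ ¬x3 ∧ ¬¬¬x3) ∨ ¬¬x3))
= ¬(¬(x2 ∧ x4) ∧ ¬¬(¬(x3 ∨ ¬x3 ∧ ¬x3) ∨ ¬¬x3))
= ¬(¬(x2 ∧ x4) ∧ ¬((x3 ∨ ¬x3 ∧ ¬x3) ∧ ¬x3))
= ¬(¬(x2 ∧ x4) ∧ ¬((x3 ∨ ¬x3) ∧ ¬x3))
= x2 ∧ x4 ∨ (x3 ∨ ¬x3) ∧ ¬x3
= x2 ∧ x4 ∨ ¬x3

x2 ∧ x4 ∨ ¬x3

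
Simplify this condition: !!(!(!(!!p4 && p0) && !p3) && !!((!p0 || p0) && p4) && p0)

p4 && p0

!!(!(!(!!p4 && p0) && !p3) && !!((!p0 || p0) && p4) && p0)
= !!((!!p4 && p0 || p3) && !!((!p0 || p0) && p4) && p0)   [De Morgan]
= !!((!!p4 && p0 || p3) && !!p4 && p0)   [complement / identity]
= !!(!!p4 && p0)   [absorption]
= !!p4 && p0   [double negation]
= p4 && p0   [double negation]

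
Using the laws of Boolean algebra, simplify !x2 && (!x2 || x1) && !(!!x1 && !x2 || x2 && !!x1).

!x2 && !x1

!x2 && (!x2 || x1) && !(!!x1 && !x2 || x2 && !!x1)
= !x2 && (!x2 || x1) && !!!x1   — distribution
= !x2 && (!x2 || x1) && !x1   — double negation
= !x2 && !x1   — absorption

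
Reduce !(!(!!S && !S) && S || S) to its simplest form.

!S

!(!(!!S && !S) && S || S)
= !((!S || S) && S || S)   — De Morgan
= !(S || S)   — complement / identity
= !S   — idempotence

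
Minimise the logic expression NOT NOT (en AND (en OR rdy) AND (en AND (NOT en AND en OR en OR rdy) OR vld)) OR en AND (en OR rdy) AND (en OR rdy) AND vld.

NOT NOT (en AND (en OR rdy) AND (en AND (NOT en AND en OR en OR rdy) OR vld)) OR en AND (en OR rdy) AND (en OR rdy) AND vld
= NOT NOT (en AND (en OR rdy) AND (en AND (en OR rdy) OR vld)) OR en AND (en OR rdy) AND (en OR rdy) AND vld   — complement / identity
= NOT NOT (en AND (en OR rdy)) OR en AND (en OR rdy) AND (en OR rdy) AND vld   — absorption
= en AND (en OR rdy) OR en AND (en OR rdy) AND (en OR rdy) AND vld   — double negation
= en AND (en OR rdy) OR en AND (en OR rdy) AND vld   — idempotence
= en AND (en OR rdy)   — absorption
= en   — absorption

en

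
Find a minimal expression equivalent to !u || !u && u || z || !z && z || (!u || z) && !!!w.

!u || z

!u || !u && u || z || !z && z || (!u || z) && !!!w
= !u || !u && u || z || (!u || z) && !!!w   (complement / identity)
= !u || !u && u || z || (!u || z) && !w   (double negation)
= !u || z || (!u || z) && !w   (complement / identity)
= !u || z   (absorption)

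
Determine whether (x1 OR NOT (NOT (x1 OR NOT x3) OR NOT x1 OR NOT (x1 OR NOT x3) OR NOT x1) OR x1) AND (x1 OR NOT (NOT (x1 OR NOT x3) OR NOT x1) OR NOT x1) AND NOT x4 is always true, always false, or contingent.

(x1 OR NOT (NOT (x1 OR NOT x3) OR NOT x1 OR NOT (x1 OR NOT x3) OR NOT x1) OR x1) AND (x1 OR NOT (NOT (x1 OR NOT x3) OR NOT x1) OR NOT x1) AND NOT x4
= (x1 OR NOT (NOT (x1 OR NOT x3) OR NOT x1) OR x1) AND (x1 OR NOT (NOT (x1 OR NOT x3) OR NOT x1) OR NOT x1) AND NOT x4   — idempotence
= (x1 OR NOT (NOT (x1 OR NOT x3) OR NOT x1) OR x1 AND NOT x1) AND NOT x4   — distribution
= (x1 OR (x1 OR NOT x3) AND x1 OR x1 AND NOT x1) AND NOT x4   — De Morgan
= (x1 OR x1 OR x1 AND NOT x1) AND NOT x4   — absorption
= (x1 OR x1 AND NOT x1) AND NOT x4   — idempotence
= x1 AND NOT x4   — complement / identity
This depends on x1, x4, so it is not a constant.

contingent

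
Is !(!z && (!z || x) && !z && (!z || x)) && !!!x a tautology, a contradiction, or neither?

!(!z && (!z || x) && !z && (!z || x)) && !!!x
= !(!z && (!z || x) && !z && (!z || x)) && !x
= !(!z && (!z || x)) && !x
= !!z && !x
= z && !x
This depends on x, z, so it is not a constant.

neither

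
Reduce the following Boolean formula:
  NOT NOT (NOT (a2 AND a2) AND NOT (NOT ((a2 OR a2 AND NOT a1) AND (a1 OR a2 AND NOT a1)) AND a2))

NOT NOT (NOT (a2 AND a2) AND NOT (NOT ((a2 OR a2 AND NOT a1) AND (a1 OR a2 AND NOT a1)) AND a2))
= NOT NOT (NOT (a2 AND a2) AND NOT (NOT (a2 AND a1 OR a2 AND NOT a1) AND a2))   — distribution
= NOT (a2 AND a2 OR NOT (a2 AND a1 OR a2 AND NOT a1) AND a2)   — De Morgan
= NOT (a2 AND a2 OR NOT a2 AND a2)   — distribution
= NOT a2   — distribution

NOT a2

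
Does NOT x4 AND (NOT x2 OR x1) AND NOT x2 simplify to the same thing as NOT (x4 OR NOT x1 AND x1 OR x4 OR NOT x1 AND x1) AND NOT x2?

Yes

E1: NOT x4 AND (NOT x2 OR x1) AND NOT x2
    = NOT x4 AND NOT x2   [absorption]
E2: NOT (x4 OR NOT x1 AND x1 OR x4 OR NOT x1 AND x1) AND NOT x2
    = NOT (x4 OR NOT x1 AND x1) AND NOT x2   [idempotence]
    = NOT x4 AND NOT x2   [complement / identity]
Both reduce to NOT x4 AND NOT x2, so they are equivalent.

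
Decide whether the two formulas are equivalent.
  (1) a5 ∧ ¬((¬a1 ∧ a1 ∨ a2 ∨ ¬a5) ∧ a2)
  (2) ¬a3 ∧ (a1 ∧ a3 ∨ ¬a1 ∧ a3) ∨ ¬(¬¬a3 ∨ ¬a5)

No

E1: a5 ∧ ¬((¬a1 ∧ a1 ∨ a2 ∨ ¬a5) ∧ a2)
    = a5 ∧ ¬((a2 ∨ ¬a5) ∧ a2)   — complement / identity
    = a5 ∧ ¬a2   — absorption
E2: ¬a3 ∧ (a1 ∧ a3 ∨ ¬a1 ∧ a3) ∨ ¬(¬¬a3 ∨ ¬a5)
    = ¬a3 ∧ a3 ∨ ¬(¬¬a3 ∨ ¬a5)   — distribution
    = ¬(¬¬a3 ∨ ¬a5)   — complement / identity
    = ¬a3 ∧ a5   — De Morgan
These differ: at a1=0, a2=0, a3=1, a5=1, E1 = 1 but E2 = 0.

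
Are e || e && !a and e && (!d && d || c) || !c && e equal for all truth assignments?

E1: e || e && !a
    = e   — absorption
E2: e && (!d && d || c) || !c && e
    = e && c || !c && e   — complement / identity
    = e   — distribution
Both reduce to e, so they are equivalent.

Yes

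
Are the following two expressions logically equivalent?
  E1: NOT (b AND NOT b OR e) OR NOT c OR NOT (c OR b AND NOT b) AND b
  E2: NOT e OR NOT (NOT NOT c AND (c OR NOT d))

E1: NOT (b AND NOT b OR e) OR NOT c OR NOT (c OR b AND NOT b) AND b
    = NOT e OR NOT c OR NOT (c OR b AND NOT b) AND b   (complement / identity)
    = NOT e OR NOT c OR NOT c AND b   (complement / identity)
    = NOT e OR NOT c   (absorption)
E2: NOT e OR NOT (NOT NOT c AND (c OR NOT d))
    = NOT e OR NOT (c AND (c OR NOT d))   (double negation)
    = NOT e OR NOT c   (absorption)
Both reduce to NOT e OR NOT c, so they are equivalent.

Yes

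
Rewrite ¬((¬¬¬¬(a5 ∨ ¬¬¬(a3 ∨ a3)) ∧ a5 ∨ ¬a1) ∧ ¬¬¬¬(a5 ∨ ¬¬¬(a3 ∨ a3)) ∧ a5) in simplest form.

¬a5

¬((¬¬¬¬(a5 ∨ ¬¬¬(a3 ∨ a3)) ∧ a5 ∨ ¬a1) ∧ ¬¬¬¬(a5 ∨ ¬¬¬(a3 ∨ a3)) ∧ a5)
= ¬(¬¬¬¬(a5 ∨ ¬¬¬(a3 ∨ a3)) ∧ a5)   [absorption]
= ¬(¬¬¬¬(a5 ∨ ¬¬¬a3) ∧ a5)   [idempotence]
= ¬(¬¬¬¬(a5 ∨ ¬a3) ∧ a5)   [double negation]
= ¬(¬¬(a5 ∨ ¬a3) ∧ a5)   [double negation]
= ¬((a5 ∨ ¬a3) ∧ a5)   [double negation]
= ¬a5   [absorption]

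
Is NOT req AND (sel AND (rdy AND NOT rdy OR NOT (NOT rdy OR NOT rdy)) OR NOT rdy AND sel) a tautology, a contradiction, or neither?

neither

NOT req AND (sel AND (rdy AND NOT rdy OR NOT (NOT rdy OR NOT rdy)) OR NOT rdy AND sel)
= NOT req AND (sel AND (rdy AND NOT rdy OR rdy AND rdy) OR NOT rdy AND sel)
= NOT req AND (sel AND rdy OR NOT rdy AND sel)
= NOT req AND sel
This depends on req, sel, so it is not a constant.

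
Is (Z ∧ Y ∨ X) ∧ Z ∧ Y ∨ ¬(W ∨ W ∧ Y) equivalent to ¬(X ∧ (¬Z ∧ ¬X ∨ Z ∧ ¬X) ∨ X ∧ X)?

No

E1: (Z ∧ Y ∨ X) ∧ Z ∧ Y ∨ ¬(W ∨ W ∧ Y)
    = Z ∧ Y ∨ ¬(W ∨ W ∧ Y)   (absorption)
    = Z ∧ Y ∨ ¬W   (absorption)
E2: ¬(X ∧ (¬Z ∧ ¬X ∨ Z ∧ ¬X) ∨ X ∧ X)
    = ¬(X ∧ ¬X ∨ X ∧ X)   (distribution)
    = ¬X   (distribution)
These differ: at W=0, X=1, Y=1, Z=1, E1 = 1 but E2 = 0.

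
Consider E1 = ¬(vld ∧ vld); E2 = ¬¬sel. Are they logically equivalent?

E1: ¬(vld ∧ vld)
    = ¬vld   [idempotence]
E2: ¬¬sel
    = sel   [double negation]
These differ: at sel=0, vld=0, E1 = 1 but E2 = 0.

No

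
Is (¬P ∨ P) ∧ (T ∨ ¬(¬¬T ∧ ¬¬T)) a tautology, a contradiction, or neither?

tautology

(¬P ∨ P) ∧ (T ∨ ¬(¬¬T ∧ ¬¬T))
= T ∨ ¬(¬¬T ∧ ¬¬T)   — complement / identity
= T ∨ ¬¬¬T   — idempotence
= T ∨ ¬T   — double negation
= True   — complement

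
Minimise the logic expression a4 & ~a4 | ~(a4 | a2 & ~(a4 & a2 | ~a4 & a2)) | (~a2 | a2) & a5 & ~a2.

~a4 | a5 & ~a2

a4 & ~a4 | ~(a4 | a2 & ~(a4 & a2 | ~a4 & a2)) | (~a2 | a2) & a5 & ~a2
= a4 & ~a4 | ~(a4 | a2 & ~a2) | (~a2 | a2) & a5 & ~a2   [distribution]
= ~(a4 | a2 & ~a2) | (~a2 | a2) & a5 & ~a2   [complement / identity]
= ~(a4 | a2 & ~a2) | a5 & ~a2   [complement / identity]
= ~a4 | a5 & ~a2   [complement / identity]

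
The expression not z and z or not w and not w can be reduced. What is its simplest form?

not w

not z and z or not w and not w
= not z and z or not w   (idempotence)
= not w   (complement / identity)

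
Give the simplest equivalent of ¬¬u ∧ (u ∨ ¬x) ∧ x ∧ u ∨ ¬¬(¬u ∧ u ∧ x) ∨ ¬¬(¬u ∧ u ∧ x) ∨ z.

¬¬u ∧ (u ∨ ¬x) ∧ x ∧ u ∨ ¬¬(¬u ∧ u ∧ x) ∨ ¬¬(¬u ∧ u ∧ x) ∨ z
= u ∧ (u ∨ ¬x) ∧ x ∧ u ∨ ¬¬(¬u ∧ u ∧ x) ∨ ¬¬(¬u ∧ u ∧ x) ∨ z   [double negation]
= u ∧ (u ∨ ¬x) ∧ x ∧ u ∨ ¬¬(¬u ∧ u ∧ x) ∨ z   [idempotence]
= u ∧ (u ∨ ¬x) ∧ x ∧ u ∨ ¬u ∧ u ∧ x ∨ z   [double negation]
= u ∧ x ∧ u ∨ ¬u ∧ u ∧ x ∨ z   [absorption]
= u ∧ x ∨ z   [distribution]

u ∧ x ∨ z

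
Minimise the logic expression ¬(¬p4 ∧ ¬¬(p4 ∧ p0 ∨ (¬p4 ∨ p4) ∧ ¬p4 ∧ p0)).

¬(¬p4 ∧ ¬¬(p4 ∧ p0 ∨ (¬p4 ∨ p4) ∧ ¬p4 ∧ p0))
= p4 ∨ ¬(p4 ∧ p0 ∨ (¬p4 ∨ p4) ∧ ¬p4 ∧ p0)   [De Morgan]
= p4 ∨ ¬(p4 ∧ p0 ∨ ¬p4 ∧ p0)   [complement / identity]
= p4 ∨ ¬p0   [distribution]

p4 ∨ ¬p0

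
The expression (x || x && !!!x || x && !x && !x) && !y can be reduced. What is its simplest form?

(x || x && !!!x || x && !x && !x) && !y
= (x || x && !x || x && !x && !x) && !y   (double negation)
= (x || x && !x || x && !x) && !y   (idempotence)
= (x || x && !x) && !y   (idempotence)
= x && !y   (complement / identity)

x && !y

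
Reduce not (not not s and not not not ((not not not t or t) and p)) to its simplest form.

not (not not s and not not not ((not not not t or t) and p))
= not s or not not ((not not not t or t) and p)   (De Morgan)
= not s or not not ((not t or t) and p)   (double negation)
= not s or (not t or t) and p   (double negation)
= not s or p   (complement / identity)

not s or p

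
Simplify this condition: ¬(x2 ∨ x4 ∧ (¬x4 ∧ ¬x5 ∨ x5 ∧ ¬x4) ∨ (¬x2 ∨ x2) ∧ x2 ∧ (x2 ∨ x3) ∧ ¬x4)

¬x2

¬(x2 ∨ x4 ∧ (¬x4 ∧ ¬x5 ∨ x5 ∧ ¬x4) ∨ (¬x2 ∨ x2) ∧ x2 ∧ (x2 ∨ x3) ∧ ¬x4)
= ¬(x2 ∨ x4 ∧ ¬x4 ∨ (¬x2 ∨ x2) ∧ x2 ∧ (x2 ∨ x3) ∧ ¬x4)   [distribution]
= ¬(x2 ∨ (¬x2 ∨ x2) ∧ x2 ∧ (x2 ∨ x3) ∧ ¬x4)   [complement / identity]
= ¬(x2 ∨ x2 ∧ (x2 ∨ x3) ∧ ¬x4)   [complement / identity]
= ¬(x2 ∨ x2 ∧ ¬x4)   [absorption]
= ¬x2   [absorption]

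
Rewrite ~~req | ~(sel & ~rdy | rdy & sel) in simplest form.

req | ~sel

~~req | ~(sel & ~rdy | rdy & sel)
= ~~req | ~sel   [distribution]
= req | ~sel   [double negation]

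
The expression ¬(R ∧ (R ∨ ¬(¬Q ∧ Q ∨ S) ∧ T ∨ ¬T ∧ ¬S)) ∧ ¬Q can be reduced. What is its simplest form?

¬R ∧ ¬Q

¬(R ∧ (R ∨ ¬(¬Q ∧ Q ∨ S) ∧ T ∨ ¬T ∧ ¬S)) ∧ ¬Q
= ¬(R ∧ (R ∨ ¬S ∧ T ∨ ¬T ∧ ¬S)) ∧ ¬Q
= ¬(R ∧ (R ∨ ¬S)) ∧ ¬Q
= ¬R ∧ ¬Q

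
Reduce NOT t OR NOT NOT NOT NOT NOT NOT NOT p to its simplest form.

NOT t OR NOT NOT NOT NOT NOT NOT NOT p
= NOT t OR NOT NOT NOT NOT NOT p   — double negation
= NOT t OR NOT NOT NOT p   — double negation
= NOT t OR NOT p   — double negation

NOT t OR NOT p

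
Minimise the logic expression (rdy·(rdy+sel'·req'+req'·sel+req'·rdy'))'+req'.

rdy'+req'

(rdy·(rdy+sel'·req'+req'·sel+req'·rdy'))'+req'
= (rdy·(rdy+req'+req'·rdy'))'+req'
= (rdy·(rdy+req'))'+req'
= rdy'+req'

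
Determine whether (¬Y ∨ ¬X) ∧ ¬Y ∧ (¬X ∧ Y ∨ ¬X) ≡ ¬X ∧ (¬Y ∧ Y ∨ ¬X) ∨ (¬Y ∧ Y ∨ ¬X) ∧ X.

E1: (¬Y ∨ ¬X) ∧ ¬Y ∧ (¬X ∧ Y ∨ ¬X)
    = (¬Y ∨ ¬X) ∧ ¬Y ∧ ¬X
    = ¬Y ∧ ¬X
E2: ¬X ∧ (¬Y ∧ Y ∨ ¬X) ∨ (¬Y ∧ Y ∨ ¬X) ∧ X
    = ¬Y ∧ Y ∨ ¬X
    = ¬X
These differ: at X=0, Y=1, E1 = 0 but E2 = 1.

No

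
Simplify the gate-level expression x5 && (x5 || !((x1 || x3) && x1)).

x5

x5 && (x5 || !((x1 || x3) && x1))
= x5 && (x5 || !x1)   — absorption
= x5   — absorption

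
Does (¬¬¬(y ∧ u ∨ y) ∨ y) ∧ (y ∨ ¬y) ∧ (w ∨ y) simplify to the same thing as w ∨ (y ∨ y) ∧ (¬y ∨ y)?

E1: (¬¬¬(y ∧ u ∨ y) ∨ y) ∧ (y ∨ ¬y) ∧ (w ∨ y)
    = (¬¬¬y ∨ y) ∧ (y ∨ ¬y) ∧ (w ∨ y)   [absorption]
    = (¬¬¬y ∨ y) ∧ (w ∨ y)   [complement / identity]
    = (¬y ∨ y) ∧ (w ∨ y)   [double negation]
    = w ∨ y   [complement / identity]
E2: w ∨ (y ∨ y) ∧ (¬y ∨ y)
    = w ∨ y ∨ y ∧ ¬y   [distribution]
    = w ∨ y   [complement / identity]
Both reduce to w ∨ y, so they are equivalent.

Yes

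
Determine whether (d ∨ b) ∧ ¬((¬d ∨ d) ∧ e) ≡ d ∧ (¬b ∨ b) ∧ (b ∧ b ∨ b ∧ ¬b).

No

E1: (d ∨ b) ∧ ¬((¬d ∨ d) ∧ e)
    = (d ∨ b) ∧ ¬e   (complement / identity)
E2: d ∧ (¬b ∨ b) ∧ (b ∧ b ∨ b ∧ ¬b)
    = d ∧ (b ∧ b ∨ b ∧ ¬b)   (complement / identity)
    = d ∧ b   (distribution)
These differ: at b=1, d=1, e=1, E1 = 0 but E2 = 1.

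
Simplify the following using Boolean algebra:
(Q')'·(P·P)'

(Q')'·(P·P)'
= Q·(P·P)'   — double negation
= Q·P'   — idempotence

Q·P'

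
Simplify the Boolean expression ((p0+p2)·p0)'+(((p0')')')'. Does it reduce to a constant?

((p0+p2)·p0)'+(((p0')')')'
= ((p0+p2)·p0)'+(p0')'   [double negation]
= ((p0+p2)·p0)'+p0   [double negation]
= p0'+p0   [absorption]
= 1   [complement]

1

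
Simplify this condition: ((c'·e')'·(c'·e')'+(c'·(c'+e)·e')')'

((c'·e')'·(c'·e')'+(c'·(c'+e)·e')')'
= ((c'·e')'+(c'·(c'+e)·e')')'
= ((c'·e')'+(c'·e')')'
= c'·e'·c'·e'
= c'·e'

c'·e'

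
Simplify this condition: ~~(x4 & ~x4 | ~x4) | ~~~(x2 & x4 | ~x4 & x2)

~~(x4 & ~x4 | ~x4) | ~~~(x2 & x4 | ~x4 & x2)
= ~~~x4 | ~~~(x2 & x4 | ~x4 & x2)   — complement / identity
= ~~~x4 | ~(x2 & x4 | ~x4 & x2)   — double negation
= ~~~x4 | ~x2   — distribution
= ~x4 | ~x2   — double negation

~x4 | ~x2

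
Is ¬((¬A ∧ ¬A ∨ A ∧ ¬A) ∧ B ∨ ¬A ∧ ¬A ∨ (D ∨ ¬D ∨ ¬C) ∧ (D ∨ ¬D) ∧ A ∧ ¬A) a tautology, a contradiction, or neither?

neither

¬((¬A ∧ ¬A ∨ A ∧ ¬A) ∧ B ∨ ¬A ∧ ¬A ∨ (D ∨ ¬D ∨ ¬C) ∧ (D ∨ ¬D) ∧ A ∧ ¬A)
= ¬((¬A ∧ ¬A ∨ A ∧ ¬A) ∧ B ∨ ¬A ∧ ¬A ∨ (D ∨ ¬D) ∧ A ∧ ¬A)   (absorption)
= ¬((¬A ∧ ¬A ∨ A ∧ ¬A) ∧ B ∨ ¬A ∧ ¬A ∨ A ∧ ¬A)   (complement / identity)
= ¬(¬A ∧ ¬A ∨ A ∧ ¬A)   (absorption)
= ¬¬A   (distribution)
= A   (double negation)
This depends on A, so it is not a constant.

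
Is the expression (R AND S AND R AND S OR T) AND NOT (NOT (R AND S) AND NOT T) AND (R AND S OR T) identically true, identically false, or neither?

(R AND S AND R AND S OR T) AND NOT (NOT (R AND S) AND NOT T) AND (R AND S OR T)
= (R AND S AND R AND S OR T) AND (R AND S OR T) AND (R AND S OR T)   (De Morgan)
= (R AND S OR T) AND (R AND S OR T) AND (R AND S OR T)   (idempotence)
= (R AND S OR T) AND (R AND S OR T)   (idempotence)
= R AND S OR T   (idempotence)
This depends on R, S, T, so it is not a constant.

neither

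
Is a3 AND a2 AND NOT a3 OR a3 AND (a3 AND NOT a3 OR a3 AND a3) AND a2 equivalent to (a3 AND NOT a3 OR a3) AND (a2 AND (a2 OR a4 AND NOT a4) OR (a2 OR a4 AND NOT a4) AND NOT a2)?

E1: a3 AND a2 AND NOT a3 OR a3 AND (a3 AND NOT a3 OR a3 AND a3) AND a2
    = a3 AND a2 AND NOT a3 OR a3 AND a3 AND a2   — distribution
    = a3 AND a2   — distribution
E2: (a3 AND NOT a3 OR a3) AND (a2 AND (a2 OR a4 AND NOT a4) OR (a2 OR a4 AND NOT a4) AND NOT a2)
    = (a3 AND NOT a3 OR a3) AND (a2 OR a4 AND NOT a4)   — distribution
    = a3 AND (a2 OR a4 AND NOT a4)   — complement / identity
    = a3 AND a2   — complement / identity
Both reduce to a3 AND a2, so they are equivalent.

Yes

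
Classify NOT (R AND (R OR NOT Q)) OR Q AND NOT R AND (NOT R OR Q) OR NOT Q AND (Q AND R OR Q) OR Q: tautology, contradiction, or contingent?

contingent

NOT (R AND (R OR NOT Q)) OR Q AND NOT R AND (NOT R OR Q) OR NOT Q AND (Q AND R OR Q) OR Q
= NOT (R AND (R OR NOT Q)) OR Q AND NOT R AND (NOT R OR Q) OR NOT Q AND Q OR Q   (absorption)
= NOT (R AND (R OR NOT Q)) OR Q AND NOT R OR NOT Q AND Q OR Q   (absorption)
= NOT (R AND (R OR NOT Q)) OR Q AND NOT R OR Q   (complement / identity)
= NOT (R AND (R OR NOT Q)) OR Q   (absorption)
= NOT R OR Q   (absorption)
This depends on Q, R, so it is not a constant.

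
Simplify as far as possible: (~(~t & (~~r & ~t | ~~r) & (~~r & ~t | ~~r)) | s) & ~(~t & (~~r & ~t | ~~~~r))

t | ~r

(~(~t & (~~r & ~t | ~~r) & (~~r & ~t | ~~r)) | s) & ~(~t & (~~r & ~t | ~~~~r))
= (~(~t & (~~r & ~t | ~~r)) | s) & ~(~t & (~~r & ~t | ~~~~r))   [idempotence]
= (~(~t & (~~r & ~t | ~~r)) | s) & ~(~t & (~~r & ~t | ~~r))   [double negation]
= ~(~t & (~~r & ~t | ~~r))   [absorption]
= ~(~t & ~~r)   [absorption]
= t | ~r   [De Morgan]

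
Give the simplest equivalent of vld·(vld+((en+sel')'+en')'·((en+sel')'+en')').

vld·(vld+((en+sel')'+en')'·((en+sel')'+en')')
= vld·(vld+((en+sel')'+en')')
= vld·(vld+(en+sel')·en)
= vld·(vld+en)
= vld

vld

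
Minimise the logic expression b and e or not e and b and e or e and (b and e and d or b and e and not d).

b and e

b and e or not e and b and e or e and (b and e and d or b and e and not d)
= b and e or (not e and b or b and e and d or b and e and not d) and e   — distribution
= b and e or (not e and b or b and e) and e   — distribution
= b and e or b and e   — distribution
= b and e   — idempotence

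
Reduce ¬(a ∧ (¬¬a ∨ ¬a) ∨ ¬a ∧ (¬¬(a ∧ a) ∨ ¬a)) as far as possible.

False

¬(a ∧ (¬¬a ∨ ¬a) ∨ ¬a ∧ (¬¬(a ∧ a) ∨ ¬a))
= ¬(a ∧ (¬¬a ∨ ¬a) ∨ ¬a ∧ (¬¬a ∨ ¬a))   [idempotence]
= ¬(¬¬a ∨ ¬a)   [distribution]
= ¬a ∧ a   [De Morgan]
= False   [complement]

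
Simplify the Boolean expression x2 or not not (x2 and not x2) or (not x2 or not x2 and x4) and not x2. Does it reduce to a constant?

True

x2 or not not (x2 and not x2) or (not x2 or not x2 and x4) and not x2
= x2 or not not (x2 and not x2) or not x2 and not x2   [absorption]
= x2 or x2 and not x2 or not x2 and not x2   [double negation]
= x2 or not x2   [distribution]
= True   [complement]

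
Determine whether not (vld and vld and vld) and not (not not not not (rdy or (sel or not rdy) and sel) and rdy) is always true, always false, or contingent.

not (vld and vld and vld) and not (not not not not (rdy or (sel or not rdy) and sel) and rdy)
= not (vld and vld and vld) and not (not not (rdy or (sel or not rdy) and sel) and rdy)   (double negation)
= not (vld and vld) and not (not not (rdy or (sel or not rdy) and sel) and rdy)   (idempotence)
= not (vld and vld) and not ((rdy or (sel or not rdy) and sel) and rdy)   (double negation)
= not (vld and vld) and not ((rdy or sel) and rdy)   (absorption)
= not (vld and vld) and not rdy   (absorption)
= not vld and not rdy   (idempotence)
This depends on rdy, vld, so it is not a constant.

contingent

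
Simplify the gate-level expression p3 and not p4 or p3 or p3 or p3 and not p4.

p3

p3 and not p4 or p3 or p3 or p3 and not p4
= p3 or p3 or p3 and not p4   [absorption]
= p3 or p3   [absorption]
= p3   [idempotence]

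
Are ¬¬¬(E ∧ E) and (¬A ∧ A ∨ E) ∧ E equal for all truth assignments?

E1: ¬¬¬(E ∧ E)
    = ¬¬¬E   (idempotence)
    = ¬E   (double negation)
E2: (¬A ∧ A ∨ E) ∧ E
    = E ∧ E   (complement / identity)
    = E   (idempotence)
These differ: at A=0, E=0, E1 = 1 but E2 = 0.

No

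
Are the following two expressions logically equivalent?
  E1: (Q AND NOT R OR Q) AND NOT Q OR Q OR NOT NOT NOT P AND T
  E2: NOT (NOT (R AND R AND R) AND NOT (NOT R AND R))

No

E1: (Q AND NOT R OR Q) AND NOT Q OR Q OR NOT NOT NOT P AND T
    = (Q AND NOT R OR Q) AND NOT Q OR Q OR NOT P AND T   [double negation]
    = Q AND NOT Q OR Q OR NOT P AND T   [absorption]
    = Q OR NOT P AND T   [complement / identity]
E2: NOT (NOT (R AND R AND R) AND NOT (NOT R AND R))
    = NOT (NOT (R AND R) AND NOT (NOT R AND R))   [idempotence]
    = R AND R OR NOT R AND R   [De Morgan]
    = R   [distribution]
These differ: at P=0, Q=0, R=1, T=0, E1 = 0 but E2 = 1.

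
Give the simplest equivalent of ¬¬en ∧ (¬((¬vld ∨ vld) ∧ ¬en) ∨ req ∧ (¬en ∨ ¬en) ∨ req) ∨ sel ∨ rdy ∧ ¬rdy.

en ∨ sel

¬¬en ∧ (¬((¬vld ∨ vld) ∧ ¬en) ∨ req ∧ (¬en ∨ ¬en) ∨ req) ∨ sel ∨ rdy ∧ ¬rdy
= ¬¬en ∧ (¬¬en ∨ req ∧ (¬en ∨ ¬en) ∨ req) ∨ sel ∨ rdy ∧ ¬rdy   (complement / identity)
= ¬¬en ∧ (¬¬en ∨ req ∧ ¬en ∨ req) ∨ sel ∨ rdy ∧ ¬rdy   (idempotence)
= ¬¬en ∧ (¬¬en ∨ req) ∨ sel ∨ rdy ∧ ¬rdy   (absorption)
= ¬¬en ∧ (¬¬en ∨ req) ∨ sel   (complement / identity)
= ¬¬en ∨ sel   (absorption)
= en ∨ sel   (double negation)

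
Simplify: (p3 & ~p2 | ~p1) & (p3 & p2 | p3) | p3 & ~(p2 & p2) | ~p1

(p3 & ~p2 | ~p1) & (p3 & p2 | p3) | p3 & ~(p2 & p2) | ~p1
= (p3 & ~p2 | ~p1) & (p3 & p2 | p3) | p3 & ~p2 | ~p1   — idempotence
= (p3 & ~p2 | ~p1) & p3 | p3 & ~p2 | ~p1   — absorption
= p3 & ~p2 | ~p1   — absorption

p3 & ~p2 | ~p1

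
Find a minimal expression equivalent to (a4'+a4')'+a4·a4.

a4

(a4'+a4')'+a4·a4
= a4·a4+a4·a4   — De Morgan
= a4·a4   — idempotence
= a4   — idempotence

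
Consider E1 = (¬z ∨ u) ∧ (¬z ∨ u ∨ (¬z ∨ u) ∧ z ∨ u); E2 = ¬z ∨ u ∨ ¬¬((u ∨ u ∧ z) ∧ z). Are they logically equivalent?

Yes

E1: (¬z ∨ u) ∧ (¬z ∨ u ∨ (¬z ∨ u) ∧ z ∨ u)
    = (¬z ∨ u) ∧ (¬z ∨ u ∨ u)   (absorption)
    = ¬z ∨ u   (absorption)
E2: ¬z ∨ u ∨ ¬¬((u ∨ u ∧ z) ∧ z)
    = ¬z ∨ u ∨ (u ∨ u ∧ z) ∧ z   (double negation)
    = ¬z ∨ u ∨ u ∧ z   (absorption)
    = ¬z ∨ u   (absorption)
Both reduce to ¬z ∨ u, so they are equivalent.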